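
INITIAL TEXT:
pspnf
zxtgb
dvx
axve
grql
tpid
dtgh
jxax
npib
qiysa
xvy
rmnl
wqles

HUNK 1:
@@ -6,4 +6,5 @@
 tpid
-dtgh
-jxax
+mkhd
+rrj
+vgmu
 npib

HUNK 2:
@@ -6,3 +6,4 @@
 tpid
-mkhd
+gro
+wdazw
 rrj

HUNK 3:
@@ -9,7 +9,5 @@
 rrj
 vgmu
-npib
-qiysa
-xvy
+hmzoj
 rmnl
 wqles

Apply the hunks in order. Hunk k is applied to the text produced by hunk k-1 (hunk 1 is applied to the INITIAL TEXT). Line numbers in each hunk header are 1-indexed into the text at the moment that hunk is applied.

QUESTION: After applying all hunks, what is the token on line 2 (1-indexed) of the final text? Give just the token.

Answer: zxtgb

Derivation:
Hunk 1: at line 6 remove [dtgh,jxax] add [mkhd,rrj,vgmu] -> 14 lines: pspnf zxtgb dvx axve grql tpid mkhd rrj vgmu npib qiysa xvy rmnl wqles
Hunk 2: at line 6 remove [mkhd] add [gro,wdazw] -> 15 lines: pspnf zxtgb dvx axve grql tpid gro wdazw rrj vgmu npib qiysa xvy rmnl wqles
Hunk 3: at line 9 remove [npib,qiysa,xvy] add [hmzoj] -> 13 lines: pspnf zxtgb dvx axve grql tpid gro wdazw rrj vgmu hmzoj rmnl wqles
Final line 2: zxtgb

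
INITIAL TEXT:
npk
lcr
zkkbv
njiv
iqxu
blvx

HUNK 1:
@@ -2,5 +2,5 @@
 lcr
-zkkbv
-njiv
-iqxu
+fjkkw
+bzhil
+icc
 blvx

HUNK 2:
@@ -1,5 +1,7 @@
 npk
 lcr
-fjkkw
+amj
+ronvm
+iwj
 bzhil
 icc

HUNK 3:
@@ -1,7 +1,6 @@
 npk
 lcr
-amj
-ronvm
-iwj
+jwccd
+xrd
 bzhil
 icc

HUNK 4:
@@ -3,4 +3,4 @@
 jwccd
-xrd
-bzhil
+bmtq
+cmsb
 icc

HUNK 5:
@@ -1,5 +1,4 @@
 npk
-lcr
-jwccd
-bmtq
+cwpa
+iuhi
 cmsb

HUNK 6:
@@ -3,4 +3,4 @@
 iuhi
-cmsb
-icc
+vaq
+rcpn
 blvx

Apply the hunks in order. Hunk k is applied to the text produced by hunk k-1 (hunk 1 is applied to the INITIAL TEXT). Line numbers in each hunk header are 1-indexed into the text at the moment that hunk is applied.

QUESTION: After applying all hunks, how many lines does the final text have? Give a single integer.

Answer: 6

Derivation:
Hunk 1: at line 2 remove [zkkbv,njiv,iqxu] add [fjkkw,bzhil,icc] -> 6 lines: npk lcr fjkkw bzhil icc blvx
Hunk 2: at line 1 remove [fjkkw] add [amj,ronvm,iwj] -> 8 lines: npk lcr amj ronvm iwj bzhil icc blvx
Hunk 3: at line 1 remove [amj,ronvm,iwj] add [jwccd,xrd] -> 7 lines: npk lcr jwccd xrd bzhil icc blvx
Hunk 4: at line 3 remove [xrd,bzhil] add [bmtq,cmsb] -> 7 lines: npk lcr jwccd bmtq cmsb icc blvx
Hunk 5: at line 1 remove [lcr,jwccd,bmtq] add [cwpa,iuhi] -> 6 lines: npk cwpa iuhi cmsb icc blvx
Hunk 6: at line 3 remove [cmsb,icc] add [vaq,rcpn] -> 6 lines: npk cwpa iuhi vaq rcpn blvx
Final line count: 6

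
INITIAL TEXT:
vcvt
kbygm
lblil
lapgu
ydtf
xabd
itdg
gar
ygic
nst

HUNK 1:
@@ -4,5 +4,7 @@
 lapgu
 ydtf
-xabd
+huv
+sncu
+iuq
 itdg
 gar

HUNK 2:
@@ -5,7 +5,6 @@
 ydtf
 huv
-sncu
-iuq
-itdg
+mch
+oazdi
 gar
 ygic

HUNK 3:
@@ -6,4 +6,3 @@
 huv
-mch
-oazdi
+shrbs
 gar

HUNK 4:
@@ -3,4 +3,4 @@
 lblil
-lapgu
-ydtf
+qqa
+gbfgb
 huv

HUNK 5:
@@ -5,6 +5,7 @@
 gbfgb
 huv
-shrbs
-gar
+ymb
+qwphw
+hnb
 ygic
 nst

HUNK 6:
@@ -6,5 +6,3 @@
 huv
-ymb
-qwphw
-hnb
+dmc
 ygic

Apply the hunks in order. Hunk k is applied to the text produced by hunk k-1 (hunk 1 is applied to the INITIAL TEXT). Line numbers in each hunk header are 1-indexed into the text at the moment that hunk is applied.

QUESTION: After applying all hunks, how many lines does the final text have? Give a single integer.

Hunk 1: at line 4 remove [xabd] add [huv,sncu,iuq] -> 12 lines: vcvt kbygm lblil lapgu ydtf huv sncu iuq itdg gar ygic nst
Hunk 2: at line 5 remove [sncu,iuq,itdg] add [mch,oazdi] -> 11 lines: vcvt kbygm lblil lapgu ydtf huv mch oazdi gar ygic nst
Hunk 3: at line 6 remove [mch,oazdi] add [shrbs] -> 10 lines: vcvt kbygm lblil lapgu ydtf huv shrbs gar ygic nst
Hunk 4: at line 3 remove [lapgu,ydtf] add [qqa,gbfgb] -> 10 lines: vcvt kbygm lblil qqa gbfgb huv shrbs gar ygic nst
Hunk 5: at line 5 remove [shrbs,gar] add [ymb,qwphw,hnb] -> 11 lines: vcvt kbygm lblil qqa gbfgb huv ymb qwphw hnb ygic nst
Hunk 6: at line 6 remove [ymb,qwphw,hnb] add [dmc] -> 9 lines: vcvt kbygm lblil qqa gbfgb huv dmc ygic nst
Final line count: 9

Answer: 9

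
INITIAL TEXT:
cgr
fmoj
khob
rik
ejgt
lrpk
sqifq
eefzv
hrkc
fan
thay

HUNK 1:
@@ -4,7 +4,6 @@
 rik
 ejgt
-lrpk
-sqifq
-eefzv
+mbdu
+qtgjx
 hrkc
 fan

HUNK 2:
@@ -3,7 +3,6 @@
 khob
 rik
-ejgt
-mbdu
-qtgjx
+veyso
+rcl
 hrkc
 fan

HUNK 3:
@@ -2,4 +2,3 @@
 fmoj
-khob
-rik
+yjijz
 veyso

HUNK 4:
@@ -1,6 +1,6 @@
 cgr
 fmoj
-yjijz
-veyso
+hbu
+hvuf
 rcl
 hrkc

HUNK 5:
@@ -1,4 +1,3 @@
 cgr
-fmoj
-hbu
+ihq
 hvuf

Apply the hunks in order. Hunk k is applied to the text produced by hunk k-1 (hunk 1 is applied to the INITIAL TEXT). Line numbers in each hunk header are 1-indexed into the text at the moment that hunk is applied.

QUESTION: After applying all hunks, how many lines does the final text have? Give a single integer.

Answer: 7

Derivation:
Hunk 1: at line 4 remove [lrpk,sqifq,eefzv] add [mbdu,qtgjx] -> 10 lines: cgr fmoj khob rik ejgt mbdu qtgjx hrkc fan thay
Hunk 2: at line 3 remove [ejgt,mbdu,qtgjx] add [veyso,rcl] -> 9 lines: cgr fmoj khob rik veyso rcl hrkc fan thay
Hunk 3: at line 2 remove [khob,rik] add [yjijz] -> 8 lines: cgr fmoj yjijz veyso rcl hrkc fan thay
Hunk 4: at line 1 remove [yjijz,veyso] add [hbu,hvuf] -> 8 lines: cgr fmoj hbu hvuf rcl hrkc fan thay
Hunk 5: at line 1 remove [fmoj,hbu] add [ihq] -> 7 lines: cgr ihq hvuf rcl hrkc fan thay
Final line count: 7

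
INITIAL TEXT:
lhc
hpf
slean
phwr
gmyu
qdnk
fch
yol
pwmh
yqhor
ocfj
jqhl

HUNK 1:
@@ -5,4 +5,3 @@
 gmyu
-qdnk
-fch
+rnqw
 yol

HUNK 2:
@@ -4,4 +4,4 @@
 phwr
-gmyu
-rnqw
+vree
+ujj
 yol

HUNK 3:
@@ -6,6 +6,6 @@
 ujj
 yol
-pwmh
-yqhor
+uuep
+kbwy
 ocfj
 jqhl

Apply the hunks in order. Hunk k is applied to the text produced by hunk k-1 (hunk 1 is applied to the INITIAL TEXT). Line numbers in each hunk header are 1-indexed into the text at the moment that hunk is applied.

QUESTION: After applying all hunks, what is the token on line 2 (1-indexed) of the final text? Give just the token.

Answer: hpf

Derivation:
Hunk 1: at line 5 remove [qdnk,fch] add [rnqw] -> 11 lines: lhc hpf slean phwr gmyu rnqw yol pwmh yqhor ocfj jqhl
Hunk 2: at line 4 remove [gmyu,rnqw] add [vree,ujj] -> 11 lines: lhc hpf slean phwr vree ujj yol pwmh yqhor ocfj jqhl
Hunk 3: at line 6 remove [pwmh,yqhor] add [uuep,kbwy] -> 11 lines: lhc hpf slean phwr vree ujj yol uuep kbwy ocfj jqhl
Final line 2: hpf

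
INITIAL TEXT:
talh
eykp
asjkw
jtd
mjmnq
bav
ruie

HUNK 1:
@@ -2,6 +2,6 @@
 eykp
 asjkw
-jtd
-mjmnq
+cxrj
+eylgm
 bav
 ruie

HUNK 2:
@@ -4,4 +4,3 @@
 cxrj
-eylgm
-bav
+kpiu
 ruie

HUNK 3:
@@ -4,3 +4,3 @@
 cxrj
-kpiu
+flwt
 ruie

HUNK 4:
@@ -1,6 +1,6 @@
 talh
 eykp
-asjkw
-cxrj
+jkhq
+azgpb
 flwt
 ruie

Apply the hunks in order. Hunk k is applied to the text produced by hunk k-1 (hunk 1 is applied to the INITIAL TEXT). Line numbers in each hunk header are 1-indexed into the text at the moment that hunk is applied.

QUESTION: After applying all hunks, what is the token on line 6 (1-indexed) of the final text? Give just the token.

Answer: ruie

Derivation:
Hunk 1: at line 2 remove [jtd,mjmnq] add [cxrj,eylgm] -> 7 lines: talh eykp asjkw cxrj eylgm bav ruie
Hunk 2: at line 4 remove [eylgm,bav] add [kpiu] -> 6 lines: talh eykp asjkw cxrj kpiu ruie
Hunk 3: at line 4 remove [kpiu] add [flwt] -> 6 lines: talh eykp asjkw cxrj flwt ruie
Hunk 4: at line 1 remove [asjkw,cxrj] add [jkhq,azgpb] -> 6 lines: talh eykp jkhq azgpb flwt ruie
Final line 6: ruie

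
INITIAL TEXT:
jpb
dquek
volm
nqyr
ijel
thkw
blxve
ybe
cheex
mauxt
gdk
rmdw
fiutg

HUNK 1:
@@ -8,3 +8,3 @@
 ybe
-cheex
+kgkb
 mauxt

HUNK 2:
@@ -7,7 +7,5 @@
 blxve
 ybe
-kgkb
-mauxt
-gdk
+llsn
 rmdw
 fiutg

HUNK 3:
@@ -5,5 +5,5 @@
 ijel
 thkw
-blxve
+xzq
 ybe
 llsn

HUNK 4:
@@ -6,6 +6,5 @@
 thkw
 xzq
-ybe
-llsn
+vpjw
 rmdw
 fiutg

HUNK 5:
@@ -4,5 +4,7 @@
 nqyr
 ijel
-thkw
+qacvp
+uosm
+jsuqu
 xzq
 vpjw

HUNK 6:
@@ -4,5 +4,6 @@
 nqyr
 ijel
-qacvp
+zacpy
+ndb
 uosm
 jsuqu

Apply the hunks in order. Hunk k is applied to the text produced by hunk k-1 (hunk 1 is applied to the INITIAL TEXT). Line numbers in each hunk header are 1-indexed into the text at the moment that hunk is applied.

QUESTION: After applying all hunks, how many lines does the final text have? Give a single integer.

Hunk 1: at line 8 remove [cheex] add [kgkb] -> 13 lines: jpb dquek volm nqyr ijel thkw blxve ybe kgkb mauxt gdk rmdw fiutg
Hunk 2: at line 7 remove [kgkb,mauxt,gdk] add [llsn] -> 11 lines: jpb dquek volm nqyr ijel thkw blxve ybe llsn rmdw fiutg
Hunk 3: at line 5 remove [blxve] add [xzq] -> 11 lines: jpb dquek volm nqyr ijel thkw xzq ybe llsn rmdw fiutg
Hunk 4: at line 6 remove [ybe,llsn] add [vpjw] -> 10 lines: jpb dquek volm nqyr ijel thkw xzq vpjw rmdw fiutg
Hunk 5: at line 4 remove [thkw] add [qacvp,uosm,jsuqu] -> 12 lines: jpb dquek volm nqyr ijel qacvp uosm jsuqu xzq vpjw rmdw fiutg
Hunk 6: at line 4 remove [qacvp] add [zacpy,ndb] -> 13 lines: jpb dquek volm nqyr ijel zacpy ndb uosm jsuqu xzq vpjw rmdw fiutg
Final line count: 13

Answer: 13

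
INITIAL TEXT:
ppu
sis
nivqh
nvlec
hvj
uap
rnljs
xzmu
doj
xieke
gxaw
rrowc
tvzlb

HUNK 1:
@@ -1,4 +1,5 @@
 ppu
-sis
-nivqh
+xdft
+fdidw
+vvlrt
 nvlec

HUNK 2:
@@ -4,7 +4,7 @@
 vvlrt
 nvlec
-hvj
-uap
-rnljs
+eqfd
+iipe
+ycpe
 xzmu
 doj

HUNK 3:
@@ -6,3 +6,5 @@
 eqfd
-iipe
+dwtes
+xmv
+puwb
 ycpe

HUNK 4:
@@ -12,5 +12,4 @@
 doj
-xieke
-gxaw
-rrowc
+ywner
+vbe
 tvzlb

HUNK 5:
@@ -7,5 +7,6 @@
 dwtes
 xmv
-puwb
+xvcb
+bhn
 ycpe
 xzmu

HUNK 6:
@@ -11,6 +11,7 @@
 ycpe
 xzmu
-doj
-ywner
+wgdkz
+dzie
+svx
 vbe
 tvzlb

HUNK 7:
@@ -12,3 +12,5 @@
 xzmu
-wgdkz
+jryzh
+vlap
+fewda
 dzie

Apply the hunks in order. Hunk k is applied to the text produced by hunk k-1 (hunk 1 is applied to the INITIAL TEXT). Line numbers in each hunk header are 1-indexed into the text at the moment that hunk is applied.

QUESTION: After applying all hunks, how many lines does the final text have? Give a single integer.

Hunk 1: at line 1 remove [sis,nivqh] add [xdft,fdidw,vvlrt] -> 14 lines: ppu xdft fdidw vvlrt nvlec hvj uap rnljs xzmu doj xieke gxaw rrowc tvzlb
Hunk 2: at line 4 remove [hvj,uap,rnljs] add [eqfd,iipe,ycpe] -> 14 lines: ppu xdft fdidw vvlrt nvlec eqfd iipe ycpe xzmu doj xieke gxaw rrowc tvzlb
Hunk 3: at line 6 remove [iipe] add [dwtes,xmv,puwb] -> 16 lines: ppu xdft fdidw vvlrt nvlec eqfd dwtes xmv puwb ycpe xzmu doj xieke gxaw rrowc tvzlb
Hunk 4: at line 12 remove [xieke,gxaw,rrowc] add [ywner,vbe] -> 15 lines: ppu xdft fdidw vvlrt nvlec eqfd dwtes xmv puwb ycpe xzmu doj ywner vbe tvzlb
Hunk 5: at line 7 remove [puwb] add [xvcb,bhn] -> 16 lines: ppu xdft fdidw vvlrt nvlec eqfd dwtes xmv xvcb bhn ycpe xzmu doj ywner vbe tvzlb
Hunk 6: at line 11 remove [doj,ywner] add [wgdkz,dzie,svx] -> 17 lines: ppu xdft fdidw vvlrt nvlec eqfd dwtes xmv xvcb bhn ycpe xzmu wgdkz dzie svx vbe tvzlb
Hunk 7: at line 12 remove [wgdkz] add [jryzh,vlap,fewda] -> 19 lines: ppu xdft fdidw vvlrt nvlec eqfd dwtes xmv xvcb bhn ycpe xzmu jryzh vlap fewda dzie svx vbe tvzlb
Final line count: 19

Answer: 19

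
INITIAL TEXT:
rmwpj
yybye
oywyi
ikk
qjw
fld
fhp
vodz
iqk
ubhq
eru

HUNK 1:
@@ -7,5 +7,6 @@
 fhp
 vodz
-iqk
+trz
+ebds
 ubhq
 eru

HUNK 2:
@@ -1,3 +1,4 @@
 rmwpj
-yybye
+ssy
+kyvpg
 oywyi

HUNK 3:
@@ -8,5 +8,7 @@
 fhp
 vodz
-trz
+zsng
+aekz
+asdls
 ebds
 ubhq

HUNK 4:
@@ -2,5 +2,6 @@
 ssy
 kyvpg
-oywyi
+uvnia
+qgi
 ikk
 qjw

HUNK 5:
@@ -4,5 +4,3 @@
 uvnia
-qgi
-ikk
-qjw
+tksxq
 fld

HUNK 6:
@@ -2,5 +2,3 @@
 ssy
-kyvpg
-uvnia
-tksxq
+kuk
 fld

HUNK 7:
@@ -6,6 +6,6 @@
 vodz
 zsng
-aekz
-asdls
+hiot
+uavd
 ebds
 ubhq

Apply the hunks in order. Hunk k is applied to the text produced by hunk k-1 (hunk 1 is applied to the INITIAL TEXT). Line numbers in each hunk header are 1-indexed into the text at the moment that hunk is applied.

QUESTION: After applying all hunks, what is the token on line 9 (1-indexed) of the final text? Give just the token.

Hunk 1: at line 7 remove [iqk] add [trz,ebds] -> 12 lines: rmwpj yybye oywyi ikk qjw fld fhp vodz trz ebds ubhq eru
Hunk 2: at line 1 remove [yybye] add [ssy,kyvpg] -> 13 lines: rmwpj ssy kyvpg oywyi ikk qjw fld fhp vodz trz ebds ubhq eru
Hunk 3: at line 8 remove [trz] add [zsng,aekz,asdls] -> 15 lines: rmwpj ssy kyvpg oywyi ikk qjw fld fhp vodz zsng aekz asdls ebds ubhq eru
Hunk 4: at line 2 remove [oywyi] add [uvnia,qgi] -> 16 lines: rmwpj ssy kyvpg uvnia qgi ikk qjw fld fhp vodz zsng aekz asdls ebds ubhq eru
Hunk 5: at line 4 remove [qgi,ikk,qjw] add [tksxq] -> 14 lines: rmwpj ssy kyvpg uvnia tksxq fld fhp vodz zsng aekz asdls ebds ubhq eru
Hunk 6: at line 2 remove [kyvpg,uvnia,tksxq] add [kuk] -> 12 lines: rmwpj ssy kuk fld fhp vodz zsng aekz asdls ebds ubhq eru
Hunk 7: at line 6 remove [aekz,asdls] add [hiot,uavd] -> 12 lines: rmwpj ssy kuk fld fhp vodz zsng hiot uavd ebds ubhq eru
Final line 9: uavd

Answer: uavd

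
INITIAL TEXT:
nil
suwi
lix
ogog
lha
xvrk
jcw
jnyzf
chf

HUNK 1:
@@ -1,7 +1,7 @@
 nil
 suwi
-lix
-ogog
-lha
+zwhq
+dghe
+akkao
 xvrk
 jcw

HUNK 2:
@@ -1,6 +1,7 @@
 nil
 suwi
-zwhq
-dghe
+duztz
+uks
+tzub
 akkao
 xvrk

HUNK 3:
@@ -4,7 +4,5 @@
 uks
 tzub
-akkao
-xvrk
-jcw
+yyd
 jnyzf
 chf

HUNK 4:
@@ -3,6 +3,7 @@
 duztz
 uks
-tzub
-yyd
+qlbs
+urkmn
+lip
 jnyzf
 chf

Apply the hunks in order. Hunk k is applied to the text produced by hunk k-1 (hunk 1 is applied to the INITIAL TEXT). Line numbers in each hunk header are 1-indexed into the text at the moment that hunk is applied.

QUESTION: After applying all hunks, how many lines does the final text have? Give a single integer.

Hunk 1: at line 1 remove [lix,ogog,lha] add [zwhq,dghe,akkao] -> 9 lines: nil suwi zwhq dghe akkao xvrk jcw jnyzf chf
Hunk 2: at line 1 remove [zwhq,dghe] add [duztz,uks,tzub] -> 10 lines: nil suwi duztz uks tzub akkao xvrk jcw jnyzf chf
Hunk 3: at line 4 remove [akkao,xvrk,jcw] add [yyd] -> 8 lines: nil suwi duztz uks tzub yyd jnyzf chf
Hunk 4: at line 3 remove [tzub,yyd] add [qlbs,urkmn,lip] -> 9 lines: nil suwi duztz uks qlbs urkmn lip jnyzf chf
Final line count: 9

Answer: 9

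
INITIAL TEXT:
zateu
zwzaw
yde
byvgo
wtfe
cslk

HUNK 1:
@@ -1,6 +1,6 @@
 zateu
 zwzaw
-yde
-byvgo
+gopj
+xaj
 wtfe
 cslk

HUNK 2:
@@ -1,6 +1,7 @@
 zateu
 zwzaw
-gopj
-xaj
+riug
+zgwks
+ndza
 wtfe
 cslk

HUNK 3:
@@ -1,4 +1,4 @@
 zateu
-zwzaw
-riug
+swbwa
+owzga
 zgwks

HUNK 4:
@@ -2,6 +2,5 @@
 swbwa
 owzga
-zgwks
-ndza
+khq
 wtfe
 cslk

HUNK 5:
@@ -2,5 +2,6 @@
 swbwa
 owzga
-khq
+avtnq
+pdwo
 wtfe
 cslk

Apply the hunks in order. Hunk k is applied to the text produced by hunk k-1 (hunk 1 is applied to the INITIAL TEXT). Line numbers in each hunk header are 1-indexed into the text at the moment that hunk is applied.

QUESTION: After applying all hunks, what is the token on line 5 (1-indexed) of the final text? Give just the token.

Answer: pdwo

Derivation:
Hunk 1: at line 1 remove [yde,byvgo] add [gopj,xaj] -> 6 lines: zateu zwzaw gopj xaj wtfe cslk
Hunk 2: at line 1 remove [gopj,xaj] add [riug,zgwks,ndza] -> 7 lines: zateu zwzaw riug zgwks ndza wtfe cslk
Hunk 3: at line 1 remove [zwzaw,riug] add [swbwa,owzga] -> 7 lines: zateu swbwa owzga zgwks ndza wtfe cslk
Hunk 4: at line 2 remove [zgwks,ndza] add [khq] -> 6 lines: zateu swbwa owzga khq wtfe cslk
Hunk 5: at line 2 remove [khq] add [avtnq,pdwo] -> 7 lines: zateu swbwa owzga avtnq pdwo wtfe cslk
Final line 5: pdwo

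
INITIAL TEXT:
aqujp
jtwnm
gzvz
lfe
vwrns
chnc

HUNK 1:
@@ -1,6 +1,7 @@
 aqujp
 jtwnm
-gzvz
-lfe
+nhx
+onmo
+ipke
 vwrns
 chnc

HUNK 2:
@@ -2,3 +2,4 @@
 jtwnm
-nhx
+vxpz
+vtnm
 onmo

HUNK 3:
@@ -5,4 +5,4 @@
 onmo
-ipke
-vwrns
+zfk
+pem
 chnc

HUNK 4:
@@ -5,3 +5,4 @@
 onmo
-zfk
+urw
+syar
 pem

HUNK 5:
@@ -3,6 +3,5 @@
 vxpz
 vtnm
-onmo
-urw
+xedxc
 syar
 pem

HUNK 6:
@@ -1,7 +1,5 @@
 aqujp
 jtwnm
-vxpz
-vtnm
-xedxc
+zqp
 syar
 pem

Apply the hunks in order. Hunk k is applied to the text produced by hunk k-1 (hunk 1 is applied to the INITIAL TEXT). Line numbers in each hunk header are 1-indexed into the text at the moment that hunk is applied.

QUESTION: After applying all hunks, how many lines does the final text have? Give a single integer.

Answer: 6

Derivation:
Hunk 1: at line 1 remove [gzvz,lfe] add [nhx,onmo,ipke] -> 7 lines: aqujp jtwnm nhx onmo ipke vwrns chnc
Hunk 2: at line 2 remove [nhx] add [vxpz,vtnm] -> 8 lines: aqujp jtwnm vxpz vtnm onmo ipke vwrns chnc
Hunk 3: at line 5 remove [ipke,vwrns] add [zfk,pem] -> 8 lines: aqujp jtwnm vxpz vtnm onmo zfk pem chnc
Hunk 4: at line 5 remove [zfk] add [urw,syar] -> 9 lines: aqujp jtwnm vxpz vtnm onmo urw syar pem chnc
Hunk 5: at line 3 remove [onmo,urw] add [xedxc] -> 8 lines: aqujp jtwnm vxpz vtnm xedxc syar pem chnc
Hunk 6: at line 1 remove [vxpz,vtnm,xedxc] add [zqp] -> 6 lines: aqujp jtwnm zqp syar pem chnc
Final line count: 6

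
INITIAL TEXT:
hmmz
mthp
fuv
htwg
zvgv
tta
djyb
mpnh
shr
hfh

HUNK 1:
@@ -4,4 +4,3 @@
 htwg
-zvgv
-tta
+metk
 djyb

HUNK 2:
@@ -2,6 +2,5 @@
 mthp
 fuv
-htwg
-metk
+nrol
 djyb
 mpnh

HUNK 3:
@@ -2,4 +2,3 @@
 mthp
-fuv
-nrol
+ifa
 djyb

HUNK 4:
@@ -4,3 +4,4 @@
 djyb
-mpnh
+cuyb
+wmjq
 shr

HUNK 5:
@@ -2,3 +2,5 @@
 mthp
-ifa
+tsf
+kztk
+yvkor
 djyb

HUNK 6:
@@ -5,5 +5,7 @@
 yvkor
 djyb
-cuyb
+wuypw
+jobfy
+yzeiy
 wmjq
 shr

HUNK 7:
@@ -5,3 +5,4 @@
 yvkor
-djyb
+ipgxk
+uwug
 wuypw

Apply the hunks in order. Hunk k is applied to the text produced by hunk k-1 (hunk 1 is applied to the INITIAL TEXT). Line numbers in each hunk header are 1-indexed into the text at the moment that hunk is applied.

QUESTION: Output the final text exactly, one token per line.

Answer: hmmz
mthp
tsf
kztk
yvkor
ipgxk
uwug
wuypw
jobfy
yzeiy
wmjq
shr
hfh

Derivation:
Hunk 1: at line 4 remove [zvgv,tta] add [metk] -> 9 lines: hmmz mthp fuv htwg metk djyb mpnh shr hfh
Hunk 2: at line 2 remove [htwg,metk] add [nrol] -> 8 lines: hmmz mthp fuv nrol djyb mpnh shr hfh
Hunk 3: at line 2 remove [fuv,nrol] add [ifa] -> 7 lines: hmmz mthp ifa djyb mpnh shr hfh
Hunk 4: at line 4 remove [mpnh] add [cuyb,wmjq] -> 8 lines: hmmz mthp ifa djyb cuyb wmjq shr hfh
Hunk 5: at line 2 remove [ifa] add [tsf,kztk,yvkor] -> 10 lines: hmmz mthp tsf kztk yvkor djyb cuyb wmjq shr hfh
Hunk 6: at line 5 remove [cuyb] add [wuypw,jobfy,yzeiy] -> 12 lines: hmmz mthp tsf kztk yvkor djyb wuypw jobfy yzeiy wmjq shr hfh
Hunk 7: at line 5 remove [djyb] add [ipgxk,uwug] -> 13 lines: hmmz mthp tsf kztk yvkor ipgxk uwug wuypw jobfy yzeiy wmjq shr hfh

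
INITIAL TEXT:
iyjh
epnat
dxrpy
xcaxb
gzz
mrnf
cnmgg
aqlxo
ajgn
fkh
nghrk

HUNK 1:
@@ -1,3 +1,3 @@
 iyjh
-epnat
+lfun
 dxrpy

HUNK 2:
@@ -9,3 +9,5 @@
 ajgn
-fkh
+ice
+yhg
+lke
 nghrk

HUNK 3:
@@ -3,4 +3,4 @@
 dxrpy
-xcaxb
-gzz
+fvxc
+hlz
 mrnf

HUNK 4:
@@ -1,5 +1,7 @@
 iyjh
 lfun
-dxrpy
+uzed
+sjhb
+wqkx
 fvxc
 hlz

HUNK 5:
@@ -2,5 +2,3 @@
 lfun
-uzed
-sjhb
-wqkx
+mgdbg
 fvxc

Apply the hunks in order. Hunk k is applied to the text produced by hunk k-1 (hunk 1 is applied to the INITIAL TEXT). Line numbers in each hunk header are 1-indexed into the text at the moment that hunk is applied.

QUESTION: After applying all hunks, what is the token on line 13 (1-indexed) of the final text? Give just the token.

Answer: nghrk

Derivation:
Hunk 1: at line 1 remove [epnat] add [lfun] -> 11 lines: iyjh lfun dxrpy xcaxb gzz mrnf cnmgg aqlxo ajgn fkh nghrk
Hunk 2: at line 9 remove [fkh] add [ice,yhg,lke] -> 13 lines: iyjh lfun dxrpy xcaxb gzz mrnf cnmgg aqlxo ajgn ice yhg lke nghrk
Hunk 3: at line 3 remove [xcaxb,gzz] add [fvxc,hlz] -> 13 lines: iyjh lfun dxrpy fvxc hlz mrnf cnmgg aqlxo ajgn ice yhg lke nghrk
Hunk 4: at line 1 remove [dxrpy] add [uzed,sjhb,wqkx] -> 15 lines: iyjh lfun uzed sjhb wqkx fvxc hlz mrnf cnmgg aqlxo ajgn ice yhg lke nghrk
Hunk 5: at line 2 remove [uzed,sjhb,wqkx] add [mgdbg] -> 13 lines: iyjh lfun mgdbg fvxc hlz mrnf cnmgg aqlxo ajgn ice yhg lke nghrk
Final line 13: nghrk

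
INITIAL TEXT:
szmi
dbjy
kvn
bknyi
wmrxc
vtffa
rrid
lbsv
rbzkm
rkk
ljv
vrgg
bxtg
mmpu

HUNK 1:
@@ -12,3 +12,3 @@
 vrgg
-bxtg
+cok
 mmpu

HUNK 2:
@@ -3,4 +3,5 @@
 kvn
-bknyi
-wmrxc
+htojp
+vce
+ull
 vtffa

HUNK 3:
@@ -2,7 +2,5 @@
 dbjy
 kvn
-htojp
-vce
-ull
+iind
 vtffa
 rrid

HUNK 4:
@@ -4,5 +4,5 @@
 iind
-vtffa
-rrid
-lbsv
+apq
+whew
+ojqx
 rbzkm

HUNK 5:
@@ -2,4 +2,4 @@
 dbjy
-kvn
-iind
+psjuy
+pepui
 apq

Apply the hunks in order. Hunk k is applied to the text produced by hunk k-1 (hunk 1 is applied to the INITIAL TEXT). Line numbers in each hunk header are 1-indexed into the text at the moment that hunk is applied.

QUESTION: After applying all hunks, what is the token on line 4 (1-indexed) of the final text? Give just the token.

Answer: pepui

Derivation:
Hunk 1: at line 12 remove [bxtg] add [cok] -> 14 lines: szmi dbjy kvn bknyi wmrxc vtffa rrid lbsv rbzkm rkk ljv vrgg cok mmpu
Hunk 2: at line 3 remove [bknyi,wmrxc] add [htojp,vce,ull] -> 15 lines: szmi dbjy kvn htojp vce ull vtffa rrid lbsv rbzkm rkk ljv vrgg cok mmpu
Hunk 3: at line 2 remove [htojp,vce,ull] add [iind] -> 13 lines: szmi dbjy kvn iind vtffa rrid lbsv rbzkm rkk ljv vrgg cok mmpu
Hunk 4: at line 4 remove [vtffa,rrid,lbsv] add [apq,whew,ojqx] -> 13 lines: szmi dbjy kvn iind apq whew ojqx rbzkm rkk ljv vrgg cok mmpu
Hunk 5: at line 2 remove [kvn,iind] add [psjuy,pepui] -> 13 lines: szmi dbjy psjuy pepui apq whew ojqx rbzkm rkk ljv vrgg cok mmpu
Final line 4: pepui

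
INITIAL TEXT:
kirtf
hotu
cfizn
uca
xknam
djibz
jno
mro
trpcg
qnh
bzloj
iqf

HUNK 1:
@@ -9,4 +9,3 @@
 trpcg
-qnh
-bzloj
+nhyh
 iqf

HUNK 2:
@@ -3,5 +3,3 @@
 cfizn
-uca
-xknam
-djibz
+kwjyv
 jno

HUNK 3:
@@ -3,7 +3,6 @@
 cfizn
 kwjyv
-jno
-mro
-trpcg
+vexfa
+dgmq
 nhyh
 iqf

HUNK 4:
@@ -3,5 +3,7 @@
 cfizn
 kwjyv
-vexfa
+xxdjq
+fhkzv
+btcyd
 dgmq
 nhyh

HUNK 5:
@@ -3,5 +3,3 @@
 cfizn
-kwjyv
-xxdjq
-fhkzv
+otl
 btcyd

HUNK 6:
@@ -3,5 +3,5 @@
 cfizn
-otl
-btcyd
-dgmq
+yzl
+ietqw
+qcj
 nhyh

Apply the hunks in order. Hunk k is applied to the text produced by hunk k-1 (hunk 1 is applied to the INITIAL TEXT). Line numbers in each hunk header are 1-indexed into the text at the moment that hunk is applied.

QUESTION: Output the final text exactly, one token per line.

Answer: kirtf
hotu
cfizn
yzl
ietqw
qcj
nhyh
iqf

Derivation:
Hunk 1: at line 9 remove [qnh,bzloj] add [nhyh] -> 11 lines: kirtf hotu cfizn uca xknam djibz jno mro trpcg nhyh iqf
Hunk 2: at line 3 remove [uca,xknam,djibz] add [kwjyv] -> 9 lines: kirtf hotu cfizn kwjyv jno mro trpcg nhyh iqf
Hunk 3: at line 3 remove [jno,mro,trpcg] add [vexfa,dgmq] -> 8 lines: kirtf hotu cfizn kwjyv vexfa dgmq nhyh iqf
Hunk 4: at line 3 remove [vexfa] add [xxdjq,fhkzv,btcyd] -> 10 lines: kirtf hotu cfizn kwjyv xxdjq fhkzv btcyd dgmq nhyh iqf
Hunk 5: at line 3 remove [kwjyv,xxdjq,fhkzv] add [otl] -> 8 lines: kirtf hotu cfizn otl btcyd dgmq nhyh iqf
Hunk 6: at line 3 remove [otl,btcyd,dgmq] add [yzl,ietqw,qcj] -> 8 lines: kirtf hotu cfizn yzl ietqw qcj nhyh iqf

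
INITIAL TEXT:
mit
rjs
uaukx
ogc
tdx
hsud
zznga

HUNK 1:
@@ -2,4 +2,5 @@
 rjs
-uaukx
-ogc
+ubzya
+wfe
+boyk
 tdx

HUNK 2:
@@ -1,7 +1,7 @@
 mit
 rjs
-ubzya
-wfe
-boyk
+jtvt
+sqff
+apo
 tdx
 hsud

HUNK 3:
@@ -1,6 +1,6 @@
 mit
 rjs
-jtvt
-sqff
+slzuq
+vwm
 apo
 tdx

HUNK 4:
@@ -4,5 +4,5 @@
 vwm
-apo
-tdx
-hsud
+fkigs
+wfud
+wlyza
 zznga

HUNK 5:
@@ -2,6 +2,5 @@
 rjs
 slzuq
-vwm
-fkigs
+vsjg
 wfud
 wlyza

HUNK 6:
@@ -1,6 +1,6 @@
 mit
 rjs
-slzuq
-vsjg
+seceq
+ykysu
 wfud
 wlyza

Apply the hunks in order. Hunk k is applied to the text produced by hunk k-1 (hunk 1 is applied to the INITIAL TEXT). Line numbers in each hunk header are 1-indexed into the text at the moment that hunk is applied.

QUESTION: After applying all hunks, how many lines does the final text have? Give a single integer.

Answer: 7

Derivation:
Hunk 1: at line 2 remove [uaukx,ogc] add [ubzya,wfe,boyk] -> 8 lines: mit rjs ubzya wfe boyk tdx hsud zznga
Hunk 2: at line 1 remove [ubzya,wfe,boyk] add [jtvt,sqff,apo] -> 8 lines: mit rjs jtvt sqff apo tdx hsud zznga
Hunk 3: at line 1 remove [jtvt,sqff] add [slzuq,vwm] -> 8 lines: mit rjs slzuq vwm apo tdx hsud zznga
Hunk 4: at line 4 remove [apo,tdx,hsud] add [fkigs,wfud,wlyza] -> 8 lines: mit rjs slzuq vwm fkigs wfud wlyza zznga
Hunk 5: at line 2 remove [vwm,fkigs] add [vsjg] -> 7 lines: mit rjs slzuq vsjg wfud wlyza zznga
Hunk 6: at line 1 remove [slzuq,vsjg] add [seceq,ykysu] -> 7 lines: mit rjs seceq ykysu wfud wlyza zznga
Final line count: 7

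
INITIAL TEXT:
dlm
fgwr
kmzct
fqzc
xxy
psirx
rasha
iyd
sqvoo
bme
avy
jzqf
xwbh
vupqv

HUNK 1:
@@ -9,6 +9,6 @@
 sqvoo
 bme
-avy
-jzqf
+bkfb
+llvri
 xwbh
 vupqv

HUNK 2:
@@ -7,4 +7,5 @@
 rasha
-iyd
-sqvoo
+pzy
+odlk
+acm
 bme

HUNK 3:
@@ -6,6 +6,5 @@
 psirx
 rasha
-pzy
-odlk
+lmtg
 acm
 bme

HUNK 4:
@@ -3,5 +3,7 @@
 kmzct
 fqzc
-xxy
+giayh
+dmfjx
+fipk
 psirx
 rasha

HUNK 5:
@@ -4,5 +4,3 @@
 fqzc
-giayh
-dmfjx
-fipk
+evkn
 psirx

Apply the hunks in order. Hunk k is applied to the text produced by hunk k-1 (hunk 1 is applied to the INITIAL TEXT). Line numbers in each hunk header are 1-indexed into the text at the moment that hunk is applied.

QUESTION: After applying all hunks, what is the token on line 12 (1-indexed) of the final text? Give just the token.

Answer: llvri

Derivation:
Hunk 1: at line 9 remove [avy,jzqf] add [bkfb,llvri] -> 14 lines: dlm fgwr kmzct fqzc xxy psirx rasha iyd sqvoo bme bkfb llvri xwbh vupqv
Hunk 2: at line 7 remove [iyd,sqvoo] add [pzy,odlk,acm] -> 15 lines: dlm fgwr kmzct fqzc xxy psirx rasha pzy odlk acm bme bkfb llvri xwbh vupqv
Hunk 3: at line 6 remove [pzy,odlk] add [lmtg] -> 14 lines: dlm fgwr kmzct fqzc xxy psirx rasha lmtg acm bme bkfb llvri xwbh vupqv
Hunk 4: at line 3 remove [xxy] add [giayh,dmfjx,fipk] -> 16 lines: dlm fgwr kmzct fqzc giayh dmfjx fipk psirx rasha lmtg acm bme bkfb llvri xwbh vupqv
Hunk 5: at line 4 remove [giayh,dmfjx,fipk] add [evkn] -> 14 lines: dlm fgwr kmzct fqzc evkn psirx rasha lmtg acm bme bkfb llvri xwbh vupqv
Final line 12: llvri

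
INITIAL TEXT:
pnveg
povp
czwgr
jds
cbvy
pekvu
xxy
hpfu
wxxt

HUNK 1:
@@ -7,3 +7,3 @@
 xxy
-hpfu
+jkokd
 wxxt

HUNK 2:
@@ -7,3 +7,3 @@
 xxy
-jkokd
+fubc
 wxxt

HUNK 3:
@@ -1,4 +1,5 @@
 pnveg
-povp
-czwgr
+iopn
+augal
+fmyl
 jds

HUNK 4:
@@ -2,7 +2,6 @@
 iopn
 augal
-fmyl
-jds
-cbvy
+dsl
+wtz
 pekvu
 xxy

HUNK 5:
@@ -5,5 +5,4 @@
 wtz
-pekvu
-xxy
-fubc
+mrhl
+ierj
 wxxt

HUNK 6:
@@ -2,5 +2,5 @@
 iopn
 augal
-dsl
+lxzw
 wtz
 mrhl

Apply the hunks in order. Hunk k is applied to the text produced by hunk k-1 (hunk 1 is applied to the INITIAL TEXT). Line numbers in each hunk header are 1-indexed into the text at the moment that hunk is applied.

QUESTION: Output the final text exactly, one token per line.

Hunk 1: at line 7 remove [hpfu] add [jkokd] -> 9 lines: pnveg povp czwgr jds cbvy pekvu xxy jkokd wxxt
Hunk 2: at line 7 remove [jkokd] add [fubc] -> 9 lines: pnveg povp czwgr jds cbvy pekvu xxy fubc wxxt
Hunk 3: at line 1 remove [povp,czwgr] add [iopn,augal,fmyl] -> 10 lines: pnveg iopn augal fmyl jds cbvy pekvu xxy fubc wxxt
Hunk 4: at line 2 remove [fmyl,jds,cbvy] add [dsl,wtz] -> 9 lines: pnveg iopn augal dsl wtz pekvu xxy fubc wxxt
Hunk 5: at line 5 remove [pekvu,xxy,fubc] add [mrhl,ierj] -> 8 lines: pnveg iopn augal dsl wtz mrhl ierj wxxt
Hunk 6: at line 2 remove [dsl] add [lxzw] -> 8 lines: pnveg iopn augal lxzw wtz mrhl ierj wxxt

Answer: pnveg
iopn
augal
lxzw
wtz
mrhl
ierj
wxxt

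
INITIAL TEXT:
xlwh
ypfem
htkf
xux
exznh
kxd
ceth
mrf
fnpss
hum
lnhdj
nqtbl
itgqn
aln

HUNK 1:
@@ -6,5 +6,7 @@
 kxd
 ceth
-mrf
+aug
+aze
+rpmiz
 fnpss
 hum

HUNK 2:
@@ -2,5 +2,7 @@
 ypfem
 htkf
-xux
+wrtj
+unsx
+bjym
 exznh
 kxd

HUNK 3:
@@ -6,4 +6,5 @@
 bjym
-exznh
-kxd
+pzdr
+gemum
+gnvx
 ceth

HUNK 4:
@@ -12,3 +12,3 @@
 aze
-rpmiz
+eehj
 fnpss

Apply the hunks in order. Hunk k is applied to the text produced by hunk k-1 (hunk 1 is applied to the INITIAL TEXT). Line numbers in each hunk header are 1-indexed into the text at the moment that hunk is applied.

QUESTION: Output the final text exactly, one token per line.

Answer: xlwh
ypfem
htkf
wrtj
unsx
bjym
pzdr
gemum
gnvx
ceth
aug
aze
eehj
fnpss
hum
lnhdj
nqtbl
itgqn
aln

Derivation:
Hunk 1: at line 6 remove [mrf] add [aug,aze,rpmiz] -> 16 lines: xlwh ypfem htkf xux exznh kxd ceth aug aze rpmiz fnpss hum lnhdj nqtbl itgqn aln
Hunk 2: at line 2 remove [xux] add [wrtj,unsx,bjym] -> 18 lines: xlwh ypfem htkf wrtj unsx bjym exznh kxd ceth aug aze rpmiz fnpss hum lnhdj nqtbl itgqn aln
Hunk 3: at line 6 remove [exznh,kxd] add [pzdr,gemum,gnvx] -> 19 lines: xlwh ypfem htkf wrtj unsx bjym pzdr gemum gnvx ceth aug aze rpmiz fnpss hum lnhdj nqtbl itgqn aln
Hunk 4: at line 12 remove [rpmiz] add [eehj] -> 19 lines: xlwh ypfem htkf wrtj unsx bjym pzdr gemum gnvx ceth aug aze eehj fnpss hum lnhdj nqtbl itgqn aln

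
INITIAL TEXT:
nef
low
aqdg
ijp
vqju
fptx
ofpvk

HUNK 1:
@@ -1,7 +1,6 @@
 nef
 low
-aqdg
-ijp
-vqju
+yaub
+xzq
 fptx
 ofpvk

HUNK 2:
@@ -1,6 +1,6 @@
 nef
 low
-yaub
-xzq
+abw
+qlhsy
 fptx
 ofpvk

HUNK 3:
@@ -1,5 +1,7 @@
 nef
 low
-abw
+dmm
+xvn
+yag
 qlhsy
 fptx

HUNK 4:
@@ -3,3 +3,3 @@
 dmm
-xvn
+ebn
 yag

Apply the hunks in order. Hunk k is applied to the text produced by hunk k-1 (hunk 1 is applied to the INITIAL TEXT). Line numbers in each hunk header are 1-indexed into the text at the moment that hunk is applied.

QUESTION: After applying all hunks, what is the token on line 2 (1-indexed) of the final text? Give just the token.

Hunk 1: at line 1 remove [aqdg,ijp,vqju] add [yaub,xzq] -> 6 lines: nef low yaub xzq fptx ofpvk
Hunk 2: at line 1 remove [yaub,xzq] add [abw,qlhsy] -> 6 lines: nef low abw qlhsy fptx ofpvk
Hunk 3: at line 1 remove [abw] add [dmm,xvn,yag] -> 8 lines: nef low dmm xvn yag qlhsy fptx ofpvk
Hunk 4: at line 3 remove [xvn] add [ebn] -> 8 lines: nef low dmm ebn yag qlhsy fptx ofpvk
Final line 2: low

Answer: low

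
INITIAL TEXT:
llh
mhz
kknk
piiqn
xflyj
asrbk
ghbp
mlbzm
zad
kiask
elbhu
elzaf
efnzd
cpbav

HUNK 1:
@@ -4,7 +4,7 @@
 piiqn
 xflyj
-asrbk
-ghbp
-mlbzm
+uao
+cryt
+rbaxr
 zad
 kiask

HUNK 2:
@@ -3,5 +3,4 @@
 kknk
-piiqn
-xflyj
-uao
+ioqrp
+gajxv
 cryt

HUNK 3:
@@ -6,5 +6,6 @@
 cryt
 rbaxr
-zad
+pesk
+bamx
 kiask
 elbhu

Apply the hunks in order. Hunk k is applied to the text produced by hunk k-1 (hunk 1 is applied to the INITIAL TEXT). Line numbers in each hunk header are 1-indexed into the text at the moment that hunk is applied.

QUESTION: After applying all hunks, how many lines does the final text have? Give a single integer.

Answer: 14

Derivation:
Hunk 1: at line 4 remove [asrbk,ghbp,mlbzm] add [uao,cryt,rbaxr] -> 14 lines: llh mhz kknk piiqn xflyj uao cryt rbaxr zad kiask elbhu elzaf efnzd cpbav
Hunk 2: at line 3 remove [piiqn,xflyj,uao] add [ioqrp,gajxv] -> 13 lines: llh mhz kknk ioqrp gajxv cryt rbaxr zad kiask elbhu elzaf efnzd cpbav
Hunk 3: at line 6 remove [zad] add [pesk,bamx] -> 14 lines: llh mhz kknk ioqrp gajxv cryt rbaxr pesk bamx kiask elbhu elzaf efnzd cpbav
Final line count: 14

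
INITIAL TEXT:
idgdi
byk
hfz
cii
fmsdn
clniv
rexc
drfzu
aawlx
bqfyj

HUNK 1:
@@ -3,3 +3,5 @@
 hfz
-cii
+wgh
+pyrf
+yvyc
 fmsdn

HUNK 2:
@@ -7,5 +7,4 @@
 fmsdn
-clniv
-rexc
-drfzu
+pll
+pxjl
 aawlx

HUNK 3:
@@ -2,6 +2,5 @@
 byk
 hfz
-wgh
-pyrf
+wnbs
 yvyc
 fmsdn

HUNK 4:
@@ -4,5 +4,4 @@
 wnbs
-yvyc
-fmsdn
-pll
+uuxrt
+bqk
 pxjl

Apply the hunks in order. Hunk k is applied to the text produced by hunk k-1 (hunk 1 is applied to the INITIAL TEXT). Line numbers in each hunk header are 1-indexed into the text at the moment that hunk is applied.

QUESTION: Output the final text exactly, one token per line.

Answer: idgdi
byk
hfz
wnbs
uuxrt
bqk
pxjl
aawlx
bqfyj

Derivation:
Hunk 1: at line 3 remove [cii] add [wgh,pyrf,yvyc] -> 12 lines: idgdi byk hfz wgh pyrf yvyc fmsdn clniv rexc drfzu aawlx bqfyj
Hunk 2: at line 7 remove [clniv,rexc,drfzu] add [pll,pxjl] -> 11 lines: idgdi byk hfz wgh pyrf yvyc fmsdn pll pxjl aawlx bqfyj
Hunk 3: at line 2 remove [wgh,pyrf] add [wnbs] -> 10 lines: idgdi byk hfz wnbs yvyc fmsdn pll pxjl aawlx bqfyj
Hunk 4: at line 4 remove [yvyc,fmsdn,pll] add [uuxrt,bqk] -> 9 lines: idgdi byk hfz wnbs uuxrt bqk pxjl aawlx bqfyj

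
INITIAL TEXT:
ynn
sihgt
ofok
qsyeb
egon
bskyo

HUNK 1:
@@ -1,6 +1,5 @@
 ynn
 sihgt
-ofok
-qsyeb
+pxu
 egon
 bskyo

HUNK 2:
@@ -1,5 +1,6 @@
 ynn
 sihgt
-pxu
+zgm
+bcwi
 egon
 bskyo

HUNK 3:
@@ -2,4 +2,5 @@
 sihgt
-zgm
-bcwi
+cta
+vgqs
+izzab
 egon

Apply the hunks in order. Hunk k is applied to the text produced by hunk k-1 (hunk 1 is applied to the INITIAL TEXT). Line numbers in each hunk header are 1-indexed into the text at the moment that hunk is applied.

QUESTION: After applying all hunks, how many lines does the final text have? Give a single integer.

Answer: 7

Derivation:
Hunk 1: at line 1 remove [ofok,qsyeb] add [pxu] -> 5 lines: ynn sihgt pxu egon bskyo
Hunk 2: at line 1 remove [pxu] add [zgm,bcwi] -> 6 lines: ynn sihgt zgm bcwi egon bskyo
Hunk 3: at line 2 remove [zgm,bcwi] add [cta,vgqs,izzab] -> 7 lines: ynn sihgt cta vgqs izzab egon bskyo
Final line count: 7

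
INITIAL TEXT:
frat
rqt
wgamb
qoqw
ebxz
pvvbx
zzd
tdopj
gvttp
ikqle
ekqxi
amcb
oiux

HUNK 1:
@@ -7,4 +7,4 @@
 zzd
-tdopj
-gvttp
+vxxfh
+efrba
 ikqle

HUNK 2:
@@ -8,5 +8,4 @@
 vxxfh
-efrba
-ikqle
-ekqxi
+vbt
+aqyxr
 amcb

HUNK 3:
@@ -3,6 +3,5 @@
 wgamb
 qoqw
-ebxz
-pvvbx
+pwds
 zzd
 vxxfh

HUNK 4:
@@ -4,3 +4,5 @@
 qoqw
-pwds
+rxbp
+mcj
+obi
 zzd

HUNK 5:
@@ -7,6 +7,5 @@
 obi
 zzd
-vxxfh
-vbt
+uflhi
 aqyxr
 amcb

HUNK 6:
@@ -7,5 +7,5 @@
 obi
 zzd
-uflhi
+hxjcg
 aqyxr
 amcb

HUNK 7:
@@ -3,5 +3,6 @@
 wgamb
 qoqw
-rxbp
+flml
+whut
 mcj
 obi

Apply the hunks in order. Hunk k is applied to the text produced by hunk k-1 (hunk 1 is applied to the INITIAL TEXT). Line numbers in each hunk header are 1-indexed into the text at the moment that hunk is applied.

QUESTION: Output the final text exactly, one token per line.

Hunk 1: at line 7 remove [tdopj,gvttp] add [vxxfh,efrba] -> 13 lines: frat rqt wgamb qoqw ebxz pvvbx zzd vxxfh efrba ikqle ekqxi amcb oiux
Hunk 2: at line 8 remove [efrba,ikqle,ekqxi] add [vbt,aqyxr] -> 12 lines: frat rqt wgamb qoqw ebxz pvvbx zzd vxxfh vbt aqyxr amcb oiux
Hunk 3: at line 3 remove [ebxz,pvvbx] add [pwds] -> 11 lines: frat rqt wgamb qoqw pwds zzd vxxfh vbt aqyxr amcb oiux
Hunk 4: at line 4 remove [pwds] add [rxbp,mcj,obi] -> 13 lines: frat rqt wgamb qoqw rxbp mcj obi zzd vxxfh vbt aqyxr amcb oiux
Hunk 5: at line 7 remove [vxxfh,vbt] add [uflhi] -> 12 lines: frat rqt wgamb qoqw rxbp mcj obi zzd uflhi aqyxr amcb oiux
Hunk 6: at line 7 remove [uflhi] add [hxjcg] -> 12 lines: frat rqt wgamb qoqw rxbp mcj obi zzd hxjcg aqyxr amcb oiux
Hunk 7: at line 3 remove [rxbp] add [flml,whut] -> 13 lines: frat rqt wgamb qoqw flml whut mcj obi zzd hxjcg aqyxr amcb oiux

Answer: frat
rqt
wgamb
qoqw
flml
whut
mcj
obi
zzd
hxjcg
aqyxr
amcb
oiux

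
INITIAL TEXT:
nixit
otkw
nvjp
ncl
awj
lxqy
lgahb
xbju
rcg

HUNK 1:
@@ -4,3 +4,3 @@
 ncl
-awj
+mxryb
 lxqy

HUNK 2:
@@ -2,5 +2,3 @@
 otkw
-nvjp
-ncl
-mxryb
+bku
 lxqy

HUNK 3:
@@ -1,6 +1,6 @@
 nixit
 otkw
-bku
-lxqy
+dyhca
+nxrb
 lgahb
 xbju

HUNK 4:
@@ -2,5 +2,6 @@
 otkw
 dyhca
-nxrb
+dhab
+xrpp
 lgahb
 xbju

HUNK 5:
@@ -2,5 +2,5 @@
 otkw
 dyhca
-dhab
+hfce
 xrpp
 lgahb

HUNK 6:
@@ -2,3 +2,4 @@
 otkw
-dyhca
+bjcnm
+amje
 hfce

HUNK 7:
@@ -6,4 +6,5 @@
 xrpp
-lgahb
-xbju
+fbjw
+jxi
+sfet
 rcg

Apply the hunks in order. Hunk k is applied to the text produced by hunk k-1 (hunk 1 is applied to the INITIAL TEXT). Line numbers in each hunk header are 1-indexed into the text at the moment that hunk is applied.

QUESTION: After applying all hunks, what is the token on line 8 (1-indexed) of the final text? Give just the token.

Hunk 1: at line 4 remove [awj] add [mxryb] -> 9 lines: nixit otkw nvjp ncl mxryb lxqy lgahb xbju rcg
Hunk 2: at line 2 remove [nvjp,ncl,mxryb] add [bku] -> 7 lines: nixit otkw bku lxqy lgahb xbju rcg
Hunk 3: at line 1 remove [bku,lxqy] add [dyhca,nxrb] -> 7 lines: nixit otkw dyhca nxrb lgahb xbju rcg
Hunk 4: at line 2 remove [nxrb] add [dhab,xrpp] -> 8 lines: nixit otkw dyhca dhab xrpp lgahb xbju rcg
Hunk 5: at line 2 remove [dhab] add [hfce] -> 8 lines: nixit otkw dyhca hfce xrpp lgahb xbju rcg
Hunk 6: at line 2 remove [dyhca] add [bjcnm,amje] -> 9 lines: nixit otkw bjcnm amje hfce xrpp lgahb xbju rcg
Hunk 7: at line 6 remove [lgahb,xbju] add [fbjw,jxi,sfet] -> 10 lines: nixit otkw bjcnm amje hfce xrpp fbjw jxi sfet rcg
Final line 8: jxi

Answer: jxi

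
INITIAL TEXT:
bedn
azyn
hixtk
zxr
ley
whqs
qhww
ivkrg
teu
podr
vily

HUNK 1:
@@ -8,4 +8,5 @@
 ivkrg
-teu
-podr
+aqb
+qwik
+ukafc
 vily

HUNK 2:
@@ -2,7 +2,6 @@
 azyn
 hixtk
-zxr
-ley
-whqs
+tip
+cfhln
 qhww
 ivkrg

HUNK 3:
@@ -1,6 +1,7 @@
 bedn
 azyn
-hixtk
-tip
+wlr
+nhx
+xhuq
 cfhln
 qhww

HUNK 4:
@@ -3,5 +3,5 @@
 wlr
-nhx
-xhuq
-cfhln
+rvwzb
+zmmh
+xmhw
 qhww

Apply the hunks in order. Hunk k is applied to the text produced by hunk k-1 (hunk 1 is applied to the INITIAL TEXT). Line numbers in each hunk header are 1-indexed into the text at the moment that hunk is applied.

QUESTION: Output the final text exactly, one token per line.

Hunk 1: at line 8 remove [teu,podr] add [aqb,qwik,ukafc] -> 12 lines: bedn azyn hixtk zxr ley whqs qhww ivkrg aqb qwik ukafc vily
Hunk 2: at line 2 remove [zxr,ley,whqs] add [tip,cfhln] -> 11 lines: bedn azyn hixtk tip cfhln qhww ivkrg aqb qwik ukafc vily
Hunk 3: at line 1 remove [hixtk,tip] add [wlr,nhx,xhuq] -> 12 lines: bedn azyn wlr nhx xhuq cfhln qhww ivkrg aqb qwik ukafc vily
Hunk 4: at line 3 remove [nhx,xhuq,cfhln] add [rvwzb,zmmh,xmhw] -> 12 lines: bedn azyn wlr rvwzb zmmh xmhw qhww ivkrg aqb qwik ukafc vily

Answer: bedn
azyn
wlr
rvwzb
zmmh
xmhw
qhww
ivkrg
aqb
qwik
ukafc
vily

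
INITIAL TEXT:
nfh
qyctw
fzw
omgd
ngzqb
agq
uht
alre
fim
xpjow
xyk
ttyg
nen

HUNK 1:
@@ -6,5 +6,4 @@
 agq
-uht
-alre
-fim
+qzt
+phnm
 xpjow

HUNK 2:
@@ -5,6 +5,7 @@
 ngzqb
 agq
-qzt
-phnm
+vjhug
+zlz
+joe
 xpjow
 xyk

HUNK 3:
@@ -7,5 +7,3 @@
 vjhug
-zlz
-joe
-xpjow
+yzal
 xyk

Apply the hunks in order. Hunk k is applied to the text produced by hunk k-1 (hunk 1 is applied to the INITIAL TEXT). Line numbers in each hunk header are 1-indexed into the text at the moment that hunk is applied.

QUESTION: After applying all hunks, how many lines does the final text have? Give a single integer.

Hunk 1: at line 6 remove [uht,alre,fim] add [qzt,phnm] -> 12 lines: nfh qyctw fzw omgd ngzqb agq qzt phnm xpjow xyk ttyg nen
Hunk 2: at line 5 remove [qzt,phnm] add [vjhug,zlz,joe] -> 13 lines: nfh qyctw fzw omgd ngzqb agq vjhug zlz joe xpjow xyk ttyg nen
Hunk 3: at line 7 remove [zlz,joe,xpjow] add [yzal] -> 11 lines: nfh qyctw fzw omgd ngzqb agq vjhug yzal xyk ttyg nen
Final line count: 11

Answer: 11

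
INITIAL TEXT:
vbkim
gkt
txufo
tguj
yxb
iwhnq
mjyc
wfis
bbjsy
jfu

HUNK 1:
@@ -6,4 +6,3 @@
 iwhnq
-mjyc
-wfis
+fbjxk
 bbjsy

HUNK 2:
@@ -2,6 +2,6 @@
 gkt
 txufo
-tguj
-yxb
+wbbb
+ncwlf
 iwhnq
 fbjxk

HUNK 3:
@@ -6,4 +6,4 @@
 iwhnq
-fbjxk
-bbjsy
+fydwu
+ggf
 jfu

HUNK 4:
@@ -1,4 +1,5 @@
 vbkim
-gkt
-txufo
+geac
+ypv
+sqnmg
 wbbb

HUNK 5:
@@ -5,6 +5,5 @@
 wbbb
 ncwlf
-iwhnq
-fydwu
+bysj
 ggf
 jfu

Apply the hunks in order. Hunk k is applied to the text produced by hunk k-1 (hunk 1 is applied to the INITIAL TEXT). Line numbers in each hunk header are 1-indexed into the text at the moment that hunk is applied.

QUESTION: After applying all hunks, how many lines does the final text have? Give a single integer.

Answer: 9

Derivation:
Hunk 1: at line 6 remove [mjyc,wfis] add [fbjxk] -> 9 lines: vbkim gkt txufo tguj yxb iwhnq fbjxk bbjsy jfu
Hunk 2: at line 2 remove [tguj,yxb] add [wbbb,ncwlf] -> 9 lines: vbkim gkt txufo wbbb ncwlf iwhnq fbjxk bbjsy jfu
Hunk 3: at line 6 remove [fbjxk,bbjsy] add [fydwu,ggf] -> 9 lines: vbkim gkt txufo wbbb ncwlf iwhnq fydwu ggf jfu
Hunk 4: at line 1 remove [gkt,txufo] add [geac,ypv,sqnmg] -> 10 lines: vbkim geac ypv sqnmg wbbb ncwlf iwhnq fydwu ggf jfu
Hunk 5: at line 5 remove [iwhnq,fydwu] add [bysj] -> 9 lines: vbkim geac ypv sqnmg wbbb ncwlf bysj ggf jfu
Final line count: 9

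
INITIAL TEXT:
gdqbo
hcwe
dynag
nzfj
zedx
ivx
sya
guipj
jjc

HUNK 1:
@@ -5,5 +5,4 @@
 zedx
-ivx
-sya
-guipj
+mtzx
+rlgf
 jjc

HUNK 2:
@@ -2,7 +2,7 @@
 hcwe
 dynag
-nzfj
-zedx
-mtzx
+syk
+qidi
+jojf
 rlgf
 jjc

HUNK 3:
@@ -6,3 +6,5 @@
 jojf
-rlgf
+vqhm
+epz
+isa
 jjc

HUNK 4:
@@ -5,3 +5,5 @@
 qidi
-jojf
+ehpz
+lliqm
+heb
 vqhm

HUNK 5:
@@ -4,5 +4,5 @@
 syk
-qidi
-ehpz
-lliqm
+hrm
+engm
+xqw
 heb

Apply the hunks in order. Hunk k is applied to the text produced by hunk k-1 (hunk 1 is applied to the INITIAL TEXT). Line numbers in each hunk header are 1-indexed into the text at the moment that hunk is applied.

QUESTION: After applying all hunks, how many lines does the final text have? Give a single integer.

Answer: 12

Derivation:
Hunk 1: at line 5 remove [ivx,sya,guipj] add [mtzx,rlgf] -> 8 lines: gdqbo hcwe dynag nzfj zedx mtzx rlgf jjc
Hunk 2: at line 2 remove [nzfj,zedx,mtzx] add [syk,qidi,jojf] -> 8 lines: gdqbo hcwe dynag syk qidi jojf rlgf jjc
Hunk 3: at line 6 remove [rlgf] add [vqhm,epz,isa] -> 10 lines: gdqbo hcwe dynag syk qidi jojf vqhm epz isa jjc
Hunk 4: at line 5 remove [jojf] add [ehpz,lliqm,heb] -> 12 lines: gdqbo hcwe dynag syk qidi ehpz lliqm heb vqhm epz isa jjc
Hunk 5: at line 4 remove [qidi,ehpz,lliqm] add [hrm,engm,xqw] -> 12 lines: gdqbo hcwe dynag syk hrm engm xqw heb vqhm epz isa jjc
Final line count: 12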